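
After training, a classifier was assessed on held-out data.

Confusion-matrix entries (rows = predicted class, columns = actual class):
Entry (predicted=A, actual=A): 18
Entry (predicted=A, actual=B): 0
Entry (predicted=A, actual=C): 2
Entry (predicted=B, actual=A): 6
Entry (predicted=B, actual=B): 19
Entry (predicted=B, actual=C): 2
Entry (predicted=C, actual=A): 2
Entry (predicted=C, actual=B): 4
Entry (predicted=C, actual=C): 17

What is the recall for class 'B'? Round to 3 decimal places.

0.826

Treat 'B' as positive and all other classes as negative.
recall = TP/(TP+FN).
B: TP=19, FN=0+4=4 → 19/23 = 0.8261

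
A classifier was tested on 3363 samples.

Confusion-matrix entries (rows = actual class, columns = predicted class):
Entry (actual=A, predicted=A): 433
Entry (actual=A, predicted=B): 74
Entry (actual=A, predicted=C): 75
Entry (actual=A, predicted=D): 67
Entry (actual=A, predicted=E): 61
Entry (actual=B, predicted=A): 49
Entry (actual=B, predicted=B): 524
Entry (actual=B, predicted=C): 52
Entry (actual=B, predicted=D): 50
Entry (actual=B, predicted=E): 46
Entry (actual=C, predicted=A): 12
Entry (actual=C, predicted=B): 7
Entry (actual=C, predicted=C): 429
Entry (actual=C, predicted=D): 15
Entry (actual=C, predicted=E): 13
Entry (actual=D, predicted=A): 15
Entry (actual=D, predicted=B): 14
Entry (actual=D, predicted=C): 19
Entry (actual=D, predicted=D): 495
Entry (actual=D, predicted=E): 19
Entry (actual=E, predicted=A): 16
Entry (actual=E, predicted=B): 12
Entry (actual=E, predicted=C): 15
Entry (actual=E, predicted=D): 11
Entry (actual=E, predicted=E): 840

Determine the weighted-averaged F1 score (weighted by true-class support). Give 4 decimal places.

Per-class F1 score (2·TP/(2·TP+FP+FN)):
  A: TP=433, FP=49+12+15+16=92, FN=74+75+67+61=277 → 866/1235 = 0.70121
  B: TP=524, FP=74+7+14+12=107, FN=49+52+50+46=197 → 1048/1352 = 0.77515
  C: TP=429, FP=75+52+19+15=161, FN=12+7+15+13=47 → 858/1066 = 0.80488
  D: TP=495, FP=67+50+15+11=143, FN=15+14+19+19=67 → 990/1200 = 0.82500
  E: TP=840, FP=61+46+13+19=139, FN=16+12+15+11=54 → 1680/1873 = 0.89696
Weighted-F1 score = Σ (supportᵢ/N)·F1 scoreᵢ with N=3363: (710/3363)·0.70121 + (721/3363)·0.77515 + (476/3363)·0.80488 + (562/3363)·0.82500 + (894/3363)·0.89696 = 0.8045

0.8045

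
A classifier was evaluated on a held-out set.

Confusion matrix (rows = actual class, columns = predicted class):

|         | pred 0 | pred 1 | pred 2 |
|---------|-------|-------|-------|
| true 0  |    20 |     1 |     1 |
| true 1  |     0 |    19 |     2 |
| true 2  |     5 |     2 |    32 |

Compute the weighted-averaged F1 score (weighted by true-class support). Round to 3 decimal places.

Per-class F1 score (2·TP/(2·TP+FP+FN)):
  0: TP=20, FP=0+5=5, FN=1+1=2 → 40/47 = 0.8511
  1: TP=19, FP=1+2=3, FN=0+2=2 → 38/43 = 0.8837
  2: TP=32, FP=1+2=3, FN=5+2=7 → 64/74 = 0.8649
Weighted-F1 score = Σ (supportᵢ/N)·F1 scoreᵢ with N=82: (22/82)·0.8511 + (21/82)·0.8837 + (39/82)·0.8649 = 0.866

0.866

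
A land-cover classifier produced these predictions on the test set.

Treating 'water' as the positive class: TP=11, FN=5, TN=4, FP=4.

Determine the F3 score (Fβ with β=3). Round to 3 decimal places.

0.692

Fβ = (1+β²)·TP / ((1+β²)·TP + β²·FN + FP), with β²=9
= 10·11 / (10·11 + 9·5 + 4) = 0.692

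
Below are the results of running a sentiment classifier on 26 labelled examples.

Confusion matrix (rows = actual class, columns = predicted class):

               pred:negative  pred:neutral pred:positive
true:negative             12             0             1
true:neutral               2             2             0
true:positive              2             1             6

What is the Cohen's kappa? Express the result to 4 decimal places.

Observed agreement pₒ = trace/N = 20/26 = 0.76923
Expected agreement pₑ = Σ (rowᵢ·colᵢ)/N² = (13·16 + 4·3 + 9·7)/26² = 0.41864
κ = (pₒ − pₑ)/(1 − pₑ) = (0.76923 − 0.41864)/(1 − 0.41864) = 0.6031

0.6031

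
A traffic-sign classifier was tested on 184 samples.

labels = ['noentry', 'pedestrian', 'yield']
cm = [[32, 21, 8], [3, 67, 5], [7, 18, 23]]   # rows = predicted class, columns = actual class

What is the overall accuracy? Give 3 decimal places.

0.663

Accuracy = trace / total = (32+67+23=122) / 184 = 122/184 = 0.663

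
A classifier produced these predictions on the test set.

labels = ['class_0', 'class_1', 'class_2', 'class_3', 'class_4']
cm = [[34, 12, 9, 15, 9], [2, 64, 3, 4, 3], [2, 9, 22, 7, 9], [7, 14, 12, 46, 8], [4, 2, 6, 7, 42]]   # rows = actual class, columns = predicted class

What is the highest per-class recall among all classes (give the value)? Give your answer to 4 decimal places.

Per-class recall (TP/(TP+FN)):
  class_0: TP=34, FN=12+9+15+9=45 → 34/79 = 0.43038
  class_1: TP=64, FN=2+3+4+3=12 → 64/76 = 0.84211
  class_2: TP=22, FN=2+9+7+9=27 → 22/49 = 0.44898
  class_3: TP=46, FN=7+14+12+8=41 → 46/87 = 0.52874
  class_4: TP=42, FN=4+2+6+7=19 → 42/61 = 0.68852
Highest is class 'class_1' with recall = 0.8421.

0.8421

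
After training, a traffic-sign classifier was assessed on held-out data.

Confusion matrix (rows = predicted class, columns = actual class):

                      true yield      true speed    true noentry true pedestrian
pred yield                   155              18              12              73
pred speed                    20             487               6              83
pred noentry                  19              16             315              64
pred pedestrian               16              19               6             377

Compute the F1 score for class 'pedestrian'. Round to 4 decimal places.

0.7429

F1 score = 2·TP/(2·TP+FP+FN).
pedestrian: TP=377, FP=16+19+6=41, FN=73+83+64=220 → 754/1015 = 0.74286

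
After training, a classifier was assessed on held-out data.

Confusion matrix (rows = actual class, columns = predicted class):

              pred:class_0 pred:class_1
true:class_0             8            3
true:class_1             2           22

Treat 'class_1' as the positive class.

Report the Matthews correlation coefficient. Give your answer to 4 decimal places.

MCC = (TP·TN − FP·FN) / √((TP+FP)(TP+FN)(TN+FP)(TN+FN))
Numerator = 22·8 − 3·2 = 170
Denominator = √(25·24·11·10) = √66000 = 256.9047
MCC = 170 / 256.9047 = 0.6617

0.6617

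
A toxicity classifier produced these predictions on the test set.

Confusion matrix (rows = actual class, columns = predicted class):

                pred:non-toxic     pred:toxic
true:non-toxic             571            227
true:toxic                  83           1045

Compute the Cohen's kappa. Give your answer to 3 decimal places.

Observed agreement pₒ = trace/N = 1616/1926 = 0.8390
Expected agreement pₑ = Σ (rowᵢ·colᵢ)/N² = (798·654 + 1128·1272)/1926² = 0.5275
κ = (pₒ − pₑ)/(1 − pₑ) = (0.8390 − 0.5275)/(1 − 0.5275) = 0.659

0.659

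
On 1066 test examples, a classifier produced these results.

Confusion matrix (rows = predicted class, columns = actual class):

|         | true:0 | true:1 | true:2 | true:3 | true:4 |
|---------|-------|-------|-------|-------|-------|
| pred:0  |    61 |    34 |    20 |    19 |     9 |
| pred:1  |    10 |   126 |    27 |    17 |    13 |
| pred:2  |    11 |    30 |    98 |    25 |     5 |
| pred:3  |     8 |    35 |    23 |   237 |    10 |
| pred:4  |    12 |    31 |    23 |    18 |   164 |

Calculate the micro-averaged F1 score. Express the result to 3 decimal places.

0.644

Micro-averaging pools counts across classes: ΣTP=686, ΣFP=380, ΣFN=380.
Micro-F1 score = 2·TP/(2·TP+FP+FN) on pooled counts = 0.644 (equals overall accuracy in single-label multiclass).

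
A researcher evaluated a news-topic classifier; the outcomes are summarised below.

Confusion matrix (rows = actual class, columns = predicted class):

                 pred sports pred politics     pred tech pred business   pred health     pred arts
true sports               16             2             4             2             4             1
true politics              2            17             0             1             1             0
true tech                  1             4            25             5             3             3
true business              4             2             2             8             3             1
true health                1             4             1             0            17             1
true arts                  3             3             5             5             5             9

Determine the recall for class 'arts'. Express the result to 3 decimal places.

0.300

recall = TP/(TP+FN).
arts: TP=9, FN=3+3+5+5+5=21 → 9/30 = 0.3000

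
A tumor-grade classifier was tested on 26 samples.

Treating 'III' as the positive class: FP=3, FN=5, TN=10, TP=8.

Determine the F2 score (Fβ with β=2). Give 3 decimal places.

Fβ = (1+β²)·TP / ((1+β²)·TP + β²·FN + FP), with β²=4
= 5·8 / (5·8 + 4·5 + 3) = 0.635

0.635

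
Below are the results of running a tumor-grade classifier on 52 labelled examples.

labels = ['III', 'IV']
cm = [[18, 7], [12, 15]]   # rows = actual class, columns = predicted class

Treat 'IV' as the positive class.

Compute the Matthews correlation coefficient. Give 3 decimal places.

MCC = (TP·TN − FP·FN) / √((TP+FP)(TP+FN)(TN+FP)(TN+FN))
Numerator = 15·18 − 7·12 = 186
Denominator = √(22·27·25·30) = √445500 = 667.4579
MCC = 186 / 667.4579 = 0.279

0.279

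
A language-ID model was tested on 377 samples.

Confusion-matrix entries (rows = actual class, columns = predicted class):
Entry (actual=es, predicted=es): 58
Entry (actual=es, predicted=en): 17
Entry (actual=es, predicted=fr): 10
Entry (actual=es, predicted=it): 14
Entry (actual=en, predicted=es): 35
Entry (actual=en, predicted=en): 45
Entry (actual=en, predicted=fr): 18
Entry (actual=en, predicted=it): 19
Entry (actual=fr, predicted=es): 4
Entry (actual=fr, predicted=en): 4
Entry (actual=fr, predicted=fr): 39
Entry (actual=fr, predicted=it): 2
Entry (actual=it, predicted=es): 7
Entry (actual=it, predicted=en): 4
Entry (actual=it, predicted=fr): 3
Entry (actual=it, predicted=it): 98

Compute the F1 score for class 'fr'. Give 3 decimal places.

F1 score = 2·TP/(2·TP+FP+FN).
fr: TP=39, FP=10+18+3=31, FN=4+4+2=10 → 78/119 = 0.6555

0.655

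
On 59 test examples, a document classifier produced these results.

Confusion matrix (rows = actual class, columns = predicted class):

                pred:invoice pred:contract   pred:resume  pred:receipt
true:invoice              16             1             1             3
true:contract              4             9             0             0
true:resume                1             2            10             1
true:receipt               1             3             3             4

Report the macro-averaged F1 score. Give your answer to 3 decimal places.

0.631

Per-class F1 score (2·TP/(2·TP+FP+FN)):
  invoice: TP=16, FP=4+1+1=6, FN=1+1+3=5 → 32/43 = 0.7442
  contract: TP=9, FP=1+2+3=6, FN=4+0+0=4 → 18/28 = 0.6429
  resume: TP=10, FP=1+0+3=4, FN=1+2+1=4 → 20/28 = 0.7143
  receipt: TP=4, FP=3+0+1=4, FN=1+3+3=7 → 8/19 = 0.4211
Macro-F1 score = mean = (0.7442 + 0.6429 + 0.7143 + 0.4211) / 4 = 0.631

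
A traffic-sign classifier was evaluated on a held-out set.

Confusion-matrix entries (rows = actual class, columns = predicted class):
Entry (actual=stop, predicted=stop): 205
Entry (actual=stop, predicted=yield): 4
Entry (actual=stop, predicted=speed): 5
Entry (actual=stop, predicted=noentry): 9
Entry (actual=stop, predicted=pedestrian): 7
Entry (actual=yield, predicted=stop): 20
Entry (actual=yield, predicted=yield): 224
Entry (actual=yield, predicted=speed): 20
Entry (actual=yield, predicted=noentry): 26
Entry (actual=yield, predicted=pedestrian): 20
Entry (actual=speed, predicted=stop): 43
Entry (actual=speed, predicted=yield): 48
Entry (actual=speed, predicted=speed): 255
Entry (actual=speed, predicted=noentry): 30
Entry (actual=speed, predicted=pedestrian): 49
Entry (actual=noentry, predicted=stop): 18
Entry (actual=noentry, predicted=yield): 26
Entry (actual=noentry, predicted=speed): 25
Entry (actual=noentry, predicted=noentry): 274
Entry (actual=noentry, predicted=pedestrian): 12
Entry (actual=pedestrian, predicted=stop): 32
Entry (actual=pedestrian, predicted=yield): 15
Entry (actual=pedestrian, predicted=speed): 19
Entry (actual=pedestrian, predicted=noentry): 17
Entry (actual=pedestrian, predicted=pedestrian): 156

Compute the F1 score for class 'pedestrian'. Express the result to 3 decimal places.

0.646

F1 score = 2·TP/(2·TP+FP+FN).
pedestrian: TP=156, FP=7+20+49+12=88, FN=32+15+19+17=83 → 312/483 = 0.6460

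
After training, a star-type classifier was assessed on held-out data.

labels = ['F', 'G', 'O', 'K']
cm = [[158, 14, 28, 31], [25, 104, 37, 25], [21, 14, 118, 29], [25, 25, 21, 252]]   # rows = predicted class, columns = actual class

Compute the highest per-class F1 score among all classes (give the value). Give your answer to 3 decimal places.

Per-class F1 score (2·TP/(2·TP+FP+FN)):
  F: TP=158, FP=14+28+31=73, FN=25+21+25=71 → 316/460 = 0.6870
  G: TP=104, FP=25+37+25=87, FN=14+14+25=53 → 208/348 = 0.5977
  O: TP=118, FP=21+14+29=64, FN=28+37+21=86 → 236/386 = 0.6114
  K: TP=252, FP=25+25+21=71, FN=31+25+29=85 → 504/660 = 0.7636
Highest is class 'K' with F1 score = 0.764.

0.764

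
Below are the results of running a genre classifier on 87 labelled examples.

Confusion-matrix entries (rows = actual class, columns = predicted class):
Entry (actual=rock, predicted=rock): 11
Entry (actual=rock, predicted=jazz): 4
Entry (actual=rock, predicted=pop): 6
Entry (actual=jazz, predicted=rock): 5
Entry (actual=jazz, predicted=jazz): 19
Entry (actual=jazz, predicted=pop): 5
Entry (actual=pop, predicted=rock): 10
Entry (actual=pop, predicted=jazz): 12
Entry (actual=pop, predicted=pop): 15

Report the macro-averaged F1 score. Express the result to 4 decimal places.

0.5127

Per-class F1 score (2·TP/(2·TP+FP+FN)):
  rock: TP=11, FP=5+10=15, FN=4+6=10 → 22/47 = 0.46809
  jazz: TP=19, FP=4+12=16, FN=5+5=10 → 38/64 = 0.59375
  pop: TP=15, FP=6+5=11, FN=10+12=22 → 30/63 = 0.47619
Macro-F1 score = mean = (0.46809 + 0.59375 + 0.47619) / 3 = 0.5127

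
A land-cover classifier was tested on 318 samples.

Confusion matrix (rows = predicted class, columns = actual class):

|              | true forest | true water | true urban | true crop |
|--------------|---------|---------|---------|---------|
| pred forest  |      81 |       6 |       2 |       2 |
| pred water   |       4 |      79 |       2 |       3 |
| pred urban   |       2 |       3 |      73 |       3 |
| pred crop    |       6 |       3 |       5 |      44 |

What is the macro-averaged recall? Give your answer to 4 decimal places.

0.8689

Per-class recall (TP/(TP+FN)):
  forest: TP=81, FN=4+2+6=12 → 81/93 = 0.87097
  water: TP=79, FN=6+3+3=12 → 79/91 = 0.86813
  urban: TP=73, FN=2+2+5=9 → 73/82 = 0.89024
  crop: TP=44, FN=2+3+3=8 → 44/52 = 0.84615
Macro-recall = mean = (0.87097 + 0.86813 + 0.89024 + 0.84615) / 4 = 0.8689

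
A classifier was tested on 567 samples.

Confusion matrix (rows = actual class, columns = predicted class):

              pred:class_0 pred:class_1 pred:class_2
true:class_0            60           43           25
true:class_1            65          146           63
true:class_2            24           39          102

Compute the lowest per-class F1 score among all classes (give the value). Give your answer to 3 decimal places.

0.433

Per-class F1 score (2·TP/(2·TP+FP+FN)):
  class_0: TP=60, FP=65+24=89, FN=43+25=68 → 120/277 = 0.4332
  class_1: TP=146, FP=43+39=82, FN=65+63=128 → 292/502 = 0.5817
  class_2: TP=102, FP=25+63=88, FN=24+39=63 → 204/355 = 0.5746
Lowest is class 'class_0' with F1 score = 0.433.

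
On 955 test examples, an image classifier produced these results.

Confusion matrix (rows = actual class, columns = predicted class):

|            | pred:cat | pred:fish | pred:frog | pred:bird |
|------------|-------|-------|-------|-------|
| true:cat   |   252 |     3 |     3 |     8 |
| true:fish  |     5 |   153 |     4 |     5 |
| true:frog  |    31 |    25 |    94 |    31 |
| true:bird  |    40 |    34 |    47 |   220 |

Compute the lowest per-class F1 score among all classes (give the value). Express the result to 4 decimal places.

0.5714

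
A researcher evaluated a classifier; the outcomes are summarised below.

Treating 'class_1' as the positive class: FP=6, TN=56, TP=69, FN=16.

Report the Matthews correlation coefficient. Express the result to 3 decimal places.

MCC = (TP·TN − FP·FN) / √((TP+FP)(TP+FN)(TN+FP)(TN+FN))
Numerator = 69·56 − 6·16 = 3768
Denominator = √(75·85·62·72) = √28458000 = 5334.6040
MCC = 3768 / 5334.6040 = 0.706

0.706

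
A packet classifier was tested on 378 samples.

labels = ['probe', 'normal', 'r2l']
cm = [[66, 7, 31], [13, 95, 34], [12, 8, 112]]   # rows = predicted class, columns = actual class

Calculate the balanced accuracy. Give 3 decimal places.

Balanced accuracy = mean of per-class recall.
  probe: recall = 66/91 = 0.7253
  normal: recall = 95/110 = 0.8636
  r2l: recall = 112/177 = 0.6328
Mean = (0.7253 + 0.8636 + 0.6328) / 3 = 0.741

0.741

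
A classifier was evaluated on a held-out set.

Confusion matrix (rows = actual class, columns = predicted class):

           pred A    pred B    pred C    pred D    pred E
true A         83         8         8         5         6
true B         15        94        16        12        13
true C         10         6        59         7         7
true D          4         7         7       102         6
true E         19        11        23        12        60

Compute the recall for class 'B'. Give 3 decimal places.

recall = TP/(TP+FN).
B: TP=94, FN=15+16+12+13=56 → 94/150 = 0.6267

0.627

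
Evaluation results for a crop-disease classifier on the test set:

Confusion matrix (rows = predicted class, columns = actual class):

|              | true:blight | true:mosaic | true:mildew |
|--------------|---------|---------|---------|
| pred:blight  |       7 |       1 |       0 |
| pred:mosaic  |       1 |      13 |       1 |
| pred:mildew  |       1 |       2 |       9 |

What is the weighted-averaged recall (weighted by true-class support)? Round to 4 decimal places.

0.8286

Per-class recall (TP/(TP+FN)):
  blight: TP=7, FN=1+1=2 → 7/9 = 0.77778
  mosaic: TP=13, FN=1+2=3 → 13/16 = 0.81250
  mildew: TP=9, FN=0+1=1 → 9/10 = 0.90000
Weighted-recall = Σ (supportᵢ/N)·recallᵢ with N=35: (9/35)·0.77778 + (16/35)·0.81250 + (10/35)·0.90000 = 0.8286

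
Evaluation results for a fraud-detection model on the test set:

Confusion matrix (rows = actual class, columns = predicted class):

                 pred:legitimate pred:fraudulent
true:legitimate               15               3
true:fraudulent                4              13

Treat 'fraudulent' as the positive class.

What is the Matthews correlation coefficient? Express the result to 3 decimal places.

0.600

MCC = (TP·TN − FP·FN) / √((TP+FP)(TP+FN)(TN+FP)(TN+FN))
Numerator = 13·15 − 3·4 = 183
Denominator = √(16·17·18·19) = √93024 = 304.9984
MCC = 183 / 304.9984 = 0.600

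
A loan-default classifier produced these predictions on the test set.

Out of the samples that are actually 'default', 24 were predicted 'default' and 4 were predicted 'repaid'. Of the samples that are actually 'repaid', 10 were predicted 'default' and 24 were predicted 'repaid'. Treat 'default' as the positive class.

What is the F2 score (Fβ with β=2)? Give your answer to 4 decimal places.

0.8219

Fβ = (1+β²)·TP / ((1+β²)·TP + β²·FN + FP), with β²=4
= 5·24 / (5·24 + 4·4 + 10) = 0.8219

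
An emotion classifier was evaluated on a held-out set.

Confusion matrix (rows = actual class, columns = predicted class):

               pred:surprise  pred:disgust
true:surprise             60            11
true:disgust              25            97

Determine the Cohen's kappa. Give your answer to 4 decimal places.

0.6148

Observed agreement pₒ = trace/N = 157/193 = 0.81347
Expected agreement pₑ = Σ (rowᵢ·colᵢ)/N² = (71·85 + 122·108)/193² = 0.51575
κ = (pₒ − pₑ)/(1 − pₑ) = (0.81347 − 0.51575)/(1 − 0.51575) = 0.6148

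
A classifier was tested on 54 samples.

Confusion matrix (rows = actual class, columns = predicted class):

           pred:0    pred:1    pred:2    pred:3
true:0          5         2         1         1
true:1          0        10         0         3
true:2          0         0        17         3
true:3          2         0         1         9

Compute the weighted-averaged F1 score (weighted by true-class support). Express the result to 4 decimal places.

Per-class F1 score (2·TP/(2·TP+FP+FN)):
  0: TP=5, FP=0+0+2=2, FN=2+1+1=4 → 10/16 = 0.62500
  1: TP=10, FP=2+0+0=2, FN=0+0+3=3 → 20/25 = 0.80000
  2: TP=17, FP=1+0+1=2, FN=0+0+3=3 → 34/39 = 0.87179
  3: TP=9, FP=1+3+3=7, FN=2+0+1=3 → 18/28 = 0.64286
Weighted-F1 score = Σ (supportᵢ/N)·F1 scoreᵢ with N=54: (9/54)·0.62500 + (13/54)·0.80000 + (20/54)·0.87179 + (12/54)·0.64286 = 0.7625

0.7625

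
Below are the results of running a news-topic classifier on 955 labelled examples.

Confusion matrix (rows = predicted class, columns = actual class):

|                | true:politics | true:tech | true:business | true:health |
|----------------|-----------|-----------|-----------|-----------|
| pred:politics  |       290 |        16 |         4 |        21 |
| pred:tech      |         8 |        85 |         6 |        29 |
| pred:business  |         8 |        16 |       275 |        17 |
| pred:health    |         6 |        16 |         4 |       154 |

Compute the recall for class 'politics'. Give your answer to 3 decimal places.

recall = TP/(TP+FN).
politics: TP=290, FN=8+8+6=22 → 290/312 = 0.9295

0.929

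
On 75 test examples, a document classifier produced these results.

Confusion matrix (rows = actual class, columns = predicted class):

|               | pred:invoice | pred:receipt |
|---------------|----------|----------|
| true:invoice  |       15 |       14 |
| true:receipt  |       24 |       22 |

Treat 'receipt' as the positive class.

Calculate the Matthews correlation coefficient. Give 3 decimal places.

-0.004

MCC = (TP·TN − FP·FN) / √((TP+FP)(TP+FN)(TN+FP)(TN+FN))
Numerator = 22·15 − 14·24 = -6
Denominator = √(36·46·29·39) = √1872936 = 1368.5525
MCC = -6 / 1368.5525 = -0.004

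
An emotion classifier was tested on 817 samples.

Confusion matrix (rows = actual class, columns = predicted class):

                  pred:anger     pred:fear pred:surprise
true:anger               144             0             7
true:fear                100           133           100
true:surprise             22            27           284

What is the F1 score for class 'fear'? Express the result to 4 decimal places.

Take TP from the diagonal, FP from the rest of the 'fear' prediction marginal, FN from the rest of the 'fear' actual marginal.
F1 score = 2·TP/(2·TP+FP+FN).
fear: TP=133, FP=0+27=27, FN=100+100=200 → 266/493 = 0.53955

0.5396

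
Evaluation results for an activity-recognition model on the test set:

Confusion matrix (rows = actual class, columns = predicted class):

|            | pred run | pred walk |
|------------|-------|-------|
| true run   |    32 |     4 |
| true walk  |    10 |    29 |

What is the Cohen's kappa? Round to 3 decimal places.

0.628

Observed agreement pₒ = trace/N = 61/75 = 0.8133
Expected agreement pₑ = Σ (rowᵢ·colᵢ)/N² = (36·42 + 39·33)/75² = 0.4976
κ = (pₒ − pₑ)/(1 − pₑ) = (0.8133 − 0.4976)/(1 − 0.4976) = 0.628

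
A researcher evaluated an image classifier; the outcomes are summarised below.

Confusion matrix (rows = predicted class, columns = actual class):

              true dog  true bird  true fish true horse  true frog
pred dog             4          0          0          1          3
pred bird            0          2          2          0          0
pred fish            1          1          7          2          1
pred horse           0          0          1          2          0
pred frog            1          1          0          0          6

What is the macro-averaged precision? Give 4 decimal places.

0.6000

Per-class precision (TP/(TP+FP)):
  dog: TP=4, FP=0+0+1+3=4 → 4/8 = 0.50000
  bird: TP=2, FP=0+2+0+0=2 → 2/4 = 0.50000
  fish: TP=7, FP=1+1+2+1=5 → 7/12 = 0.58333
  horse: TP=2, FP=0+0+1+0=1 → 2/3 = 0.66667
  frog: TP=6, FP=1+1+0+0=2 → 6/8 = 0.75000
Macro-precision = mean = (0.50000 + 0.50000 + 0.58333 + 0.66667 + 0.75000) / 5 = 0.6000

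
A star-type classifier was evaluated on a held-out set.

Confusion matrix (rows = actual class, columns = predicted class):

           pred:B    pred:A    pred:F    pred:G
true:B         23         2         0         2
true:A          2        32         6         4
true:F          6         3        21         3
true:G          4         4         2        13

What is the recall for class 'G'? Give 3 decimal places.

0.565

Take TP from the diagonal, FP from the rest of the 'G' prediction marginal, FN from the rest of the 'G' actual marginal.
recall = TP/(TP+FN).
G: TP=13, FN=4+4+2=10 → 13/23 = 0.5652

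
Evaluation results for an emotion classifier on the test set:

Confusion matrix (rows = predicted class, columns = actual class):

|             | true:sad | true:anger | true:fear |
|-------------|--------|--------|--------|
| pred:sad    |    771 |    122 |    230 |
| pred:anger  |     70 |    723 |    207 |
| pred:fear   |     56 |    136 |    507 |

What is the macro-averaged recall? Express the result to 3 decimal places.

Per-class recall (TP/(TP+FN)):
  sad: TP=771, FN=70+56=126 → 771/897 = 0.8595
  anger: TP=723, FN=122+136=258 → 723/981 = 0.7370
  fear: TP=507, FN=230+207=437 → 507/944 = 0.5371
Macro-recall = mean = (0.8595 + 0.7370 + 0.5371) / 3 = 0.711

0.711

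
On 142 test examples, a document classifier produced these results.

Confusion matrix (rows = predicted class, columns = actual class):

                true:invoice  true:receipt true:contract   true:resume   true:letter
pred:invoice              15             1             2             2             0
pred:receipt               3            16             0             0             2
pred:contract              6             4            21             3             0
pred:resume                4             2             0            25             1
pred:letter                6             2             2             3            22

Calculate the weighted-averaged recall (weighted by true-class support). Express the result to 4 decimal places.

0.6972

Per-class recall (TP/(TP+FN)):
  invoice: TP=15, FN=3+6+4+6=19 → 15/34 = 0.44118
  receipt: TP=16, FN=1+4+2+2=9 → 16/25 = 0.64000
  contract: TP=21, FN=2+0+0+2=4 → 21/25 = 0.84000
  resume: TP=25, FN=2+0+3+3=8 → 25/33 = 0.75758
  letter: TP=22, FN=0+2+0+1=3 → 22/25 = 0.88000
Weighted-recall = Σ (supportᵢ/N)·recallᵢ with N=142: (34/142)·0.44118 + (25/142)·0.64000 + (25/142)·0.84000 + (33/142)·0.75758 + (25/142)·0.88000 = 0.6972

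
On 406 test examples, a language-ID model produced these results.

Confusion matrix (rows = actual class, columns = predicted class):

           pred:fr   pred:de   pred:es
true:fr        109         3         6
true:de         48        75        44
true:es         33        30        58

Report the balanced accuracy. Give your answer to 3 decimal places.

0.617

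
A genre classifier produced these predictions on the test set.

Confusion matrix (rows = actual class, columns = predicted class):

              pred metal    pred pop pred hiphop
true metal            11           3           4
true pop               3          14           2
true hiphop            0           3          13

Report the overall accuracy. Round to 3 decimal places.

Accuracy = trace / total = (11+14+13=38) / 53 = 38/53 = 0.717

0.717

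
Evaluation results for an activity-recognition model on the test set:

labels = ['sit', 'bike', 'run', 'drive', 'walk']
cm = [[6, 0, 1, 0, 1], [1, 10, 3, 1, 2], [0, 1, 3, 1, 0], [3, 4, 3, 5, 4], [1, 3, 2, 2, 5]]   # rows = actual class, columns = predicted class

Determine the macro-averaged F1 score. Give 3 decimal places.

Per-class F1 score (2·TP/(2·TP+FP+FN)):
  sit: TP=6, FP=1+0+3+1=5, FN=0+1+0+1=2 → 12/19 = 0.6316
  bike: TP=10, FP=0+1+4+3=8, FN=1+3+1+2=7 → 20/35 = 0.5714
  run: TP=3, FP=1+3+3+2=9, FN=0+1+1+0=2 → 6/17 = 0.3529
  drive: TP=5, FP=0+1+1+2=4, FN=3+4+3+4=14 → 10/28 = 0.3571
  walk: TP=5, FP=1+2+0+4=7, FN=1+3+2+2=8 → 10/25 = 0.4000
Macro-F1 score = mean = (0.6316 + 0.5714 + 0.3529 + 0.3571 + 0.4000) / 5 = 0.463

0.463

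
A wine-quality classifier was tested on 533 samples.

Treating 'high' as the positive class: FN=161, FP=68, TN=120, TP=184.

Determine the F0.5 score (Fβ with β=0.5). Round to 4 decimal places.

0.6800

Fβ = (1+β²)·TP / ((1+β²)·TP + β²·FN + FP), with β²=1/4
= 1.25·184 / (1.25·184 + 0.25·161 + 68) = 0.6800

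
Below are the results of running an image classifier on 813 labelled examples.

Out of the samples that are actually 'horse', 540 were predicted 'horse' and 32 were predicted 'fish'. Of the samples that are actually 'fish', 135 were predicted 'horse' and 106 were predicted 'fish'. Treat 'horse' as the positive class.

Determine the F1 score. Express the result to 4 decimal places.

0.8661

Precision = TP/(TP+FP) = 540/675 = 0.8000
Recall = TP/(TP+FN) = 540/572 = 0.9441
F1 = 2·TP/(2·TP+FP+FN) = 1080/1247 = 0.8661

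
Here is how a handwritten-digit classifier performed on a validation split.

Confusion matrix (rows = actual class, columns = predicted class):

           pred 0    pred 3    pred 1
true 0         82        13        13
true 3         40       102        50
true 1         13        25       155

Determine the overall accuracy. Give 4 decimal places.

Accuracy = trace / total = (82+102+155=339) / 493 = 339/493 = 0.6876

0.6876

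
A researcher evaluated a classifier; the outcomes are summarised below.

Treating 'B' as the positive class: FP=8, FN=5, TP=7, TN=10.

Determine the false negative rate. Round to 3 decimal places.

FNR = FN/(FN+TP) = 5/(5+7) = 0.417

0.417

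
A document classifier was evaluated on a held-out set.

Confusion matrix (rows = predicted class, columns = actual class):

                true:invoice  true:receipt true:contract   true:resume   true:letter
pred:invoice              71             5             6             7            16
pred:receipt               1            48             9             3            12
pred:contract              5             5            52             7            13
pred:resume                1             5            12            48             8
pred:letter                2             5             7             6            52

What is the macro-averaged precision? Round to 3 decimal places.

0.668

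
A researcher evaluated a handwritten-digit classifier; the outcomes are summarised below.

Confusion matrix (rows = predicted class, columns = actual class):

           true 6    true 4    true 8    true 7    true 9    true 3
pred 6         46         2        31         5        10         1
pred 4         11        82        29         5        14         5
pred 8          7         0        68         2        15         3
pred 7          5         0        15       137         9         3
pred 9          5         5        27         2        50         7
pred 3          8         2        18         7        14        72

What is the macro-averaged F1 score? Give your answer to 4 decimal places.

Per-class F1 score (2·TP/(2·TP+FP+FN)):
  6: TP=46, FP=2+31+5+10+1=49, FN=11+7+5+5+8=36 → 92/177 = 0.51977
  4: TP=82, FP=11+29+5+14+5=64, FN=2+0+0+5+2=9 → 164/237 = 0.69198
  8: TP=68, FP=7+0+2+15+3=27, FN=31+29+15+27+18=120 → 136/283 = 0.48057
  7: TP=137, FP=5+0+15+9+3=32, FN=5+5+2+2+7=21 → 274/327 = 0.83792
  9: TP=50, FP=5+5+27+2+7=46, FN=10+14+15+9+14=62 → 100/208 = 0.48077
  3: TP=72, FP=8+2+18+7+14=49, FN=1+5+3+3+7=19 → 144/212 = 0.67925
Macro-F1 score = mean = (0.51977 + 0.69198 + 0.48057 + 0.83792 + 0.48077 + 0.67925) / 6 = 0.6150

0.6150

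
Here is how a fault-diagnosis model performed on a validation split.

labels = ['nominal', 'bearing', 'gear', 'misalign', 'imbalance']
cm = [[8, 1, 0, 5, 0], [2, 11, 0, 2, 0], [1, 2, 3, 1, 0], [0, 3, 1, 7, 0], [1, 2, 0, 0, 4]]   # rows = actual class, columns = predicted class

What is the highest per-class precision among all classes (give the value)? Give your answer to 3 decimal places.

1.000

Per-class precision (TP/(TP+FP)):
  nominal: TP=8, FP=2+1+0+1=4 → 8/12 = 0.6667
  bearing: TP=11, FP=1+2+3+2=8 → 11/19 = 0.5789
  gear: TP=3, FP=0+0+1+0=1 → 3/4 = 0.7500
  misalign: TP=7, FP=5+2+1+0=8 → 7/15 = 0.4667
  imbalance: TP=4, FP=0+0+0+0=0 → 4/4 = 1.0000
Highest is class 'imbalance' with precision = 1.000.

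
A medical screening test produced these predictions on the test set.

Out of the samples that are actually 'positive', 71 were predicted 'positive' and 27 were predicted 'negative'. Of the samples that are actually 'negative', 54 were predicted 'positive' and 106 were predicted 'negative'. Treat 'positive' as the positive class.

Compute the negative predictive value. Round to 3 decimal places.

NPV = TN/(TN+FN) = 106/(106+27) = 0.797

0.797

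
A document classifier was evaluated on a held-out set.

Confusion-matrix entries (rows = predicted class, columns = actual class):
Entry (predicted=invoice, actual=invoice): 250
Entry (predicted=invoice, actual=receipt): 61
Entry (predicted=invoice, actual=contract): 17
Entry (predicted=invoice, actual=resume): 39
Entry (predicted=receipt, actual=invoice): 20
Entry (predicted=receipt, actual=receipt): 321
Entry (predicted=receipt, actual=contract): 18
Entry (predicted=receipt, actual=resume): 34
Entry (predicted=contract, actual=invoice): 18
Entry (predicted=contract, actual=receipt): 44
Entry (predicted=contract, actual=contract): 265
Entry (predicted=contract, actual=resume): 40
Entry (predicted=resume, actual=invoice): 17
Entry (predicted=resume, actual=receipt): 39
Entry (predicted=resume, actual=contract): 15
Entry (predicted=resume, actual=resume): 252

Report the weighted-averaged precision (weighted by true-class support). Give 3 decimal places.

0.758

Per-class precision (TP/(TP+FP)):
  invoice: TP=250, FP=61+17+39=117 → 250/367 = 0.6812
  receipt: TP=321, FP=20+18+34=72 → 321/393 = 0.8168
  contract: TP=265, FP=18+44+40=102 → 265/367 = 0.7221
  resume: TP=252, FP=17+39+15=71 → 252/323 = 0.7802
Weighted-precision = Σ (supportᵢ/N)·precisionᵢ with N=1450: (305/1450)·0.6812 + (465/1450)·0.8168 + (315/1450)·0.7221 + (365/1450)·0.7802 = 0.758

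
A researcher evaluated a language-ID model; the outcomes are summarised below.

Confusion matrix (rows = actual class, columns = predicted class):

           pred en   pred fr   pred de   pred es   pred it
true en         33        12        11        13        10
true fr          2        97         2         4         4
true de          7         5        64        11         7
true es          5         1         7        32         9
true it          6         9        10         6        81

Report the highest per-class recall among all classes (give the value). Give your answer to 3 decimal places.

Per-class recall (TP/(TP+FN)):
  en: TP=33, FN=12+11+13+10=46 → 33/79 = 0.4177
  fr: TP=97, FN=2+2+4+4=12 → 97/109 = 0.8899
  de: TP=64, FN=7+5+11+7=30 → 64/94 = 0.6809
  es: TP=32, FN=5+1+7+9=22 → 32/54 = 0.5926
  it: TP=81, FN=6+9+10+6=31 → 81/112 = 0.7232
Highest is class 'fr' with recall = 0.890.

0.890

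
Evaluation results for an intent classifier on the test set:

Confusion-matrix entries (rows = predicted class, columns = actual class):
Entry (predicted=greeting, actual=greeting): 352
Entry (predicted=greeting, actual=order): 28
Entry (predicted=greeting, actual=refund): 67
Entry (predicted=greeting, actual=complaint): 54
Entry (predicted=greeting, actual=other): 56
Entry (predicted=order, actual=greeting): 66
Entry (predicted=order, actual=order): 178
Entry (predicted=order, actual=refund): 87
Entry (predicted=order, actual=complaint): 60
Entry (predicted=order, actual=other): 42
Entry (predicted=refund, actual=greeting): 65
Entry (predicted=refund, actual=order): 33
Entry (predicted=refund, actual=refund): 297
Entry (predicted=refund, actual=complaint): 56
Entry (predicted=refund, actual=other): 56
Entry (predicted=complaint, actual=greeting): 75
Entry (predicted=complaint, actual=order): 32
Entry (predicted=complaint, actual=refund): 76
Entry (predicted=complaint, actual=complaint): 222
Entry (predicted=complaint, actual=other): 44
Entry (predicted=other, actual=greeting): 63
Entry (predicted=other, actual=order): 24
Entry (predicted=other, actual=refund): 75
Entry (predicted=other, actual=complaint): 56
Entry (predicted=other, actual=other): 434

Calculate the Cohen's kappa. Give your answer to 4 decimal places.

Observed agreement pₒ = trace/N = 1483/2598 = 0.57082
Expected agreement pₑ = Σ (rowᵢ·colᵢ)/N² = (621·557 + 295·433 + 602·507 + 448·449 + 632·652)/2598² = 0.20624
κ = (pₒ − pₑ)/(1 − pₑ) = (0.57082 − 0.20624)/(1 − 0.20624) = 0.4593

0.4593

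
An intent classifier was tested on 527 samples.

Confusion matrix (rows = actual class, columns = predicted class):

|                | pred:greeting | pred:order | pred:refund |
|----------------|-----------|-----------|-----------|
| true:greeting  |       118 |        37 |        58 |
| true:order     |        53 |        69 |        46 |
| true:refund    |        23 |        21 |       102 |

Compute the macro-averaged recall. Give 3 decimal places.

Per-class recall (TP/(TP+FN)):
  greeting: TP=118, FN=37+58=95 → 118/213 = 0.5540
  order: TP=69, FN=53+46=99 → 69/168 = 0.4107
  refund: TP=102, FN=23+21=44 → 102/146 = 0.6986
Macro-recall = mean = (0.5540 + 0.4107 + 0.6986) / 3 = 0.554

0.554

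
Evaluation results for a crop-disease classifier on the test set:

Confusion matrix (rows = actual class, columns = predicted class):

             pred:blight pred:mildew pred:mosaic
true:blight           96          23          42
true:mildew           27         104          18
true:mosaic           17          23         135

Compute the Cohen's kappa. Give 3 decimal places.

0.534

Observed agreement pₒ = trace/N = 335/485 = 0.6907
Expected agreement pₑ = Σ (rowᵢ·colᵢ)/N² = (161·140 + 149·150 + 175·195)/485² = 0.3359
κ = (pₒ − pₑ)/(1 − pₑ) = (0.6907 − 0.3359)/(1 − 0.3359) = 0.534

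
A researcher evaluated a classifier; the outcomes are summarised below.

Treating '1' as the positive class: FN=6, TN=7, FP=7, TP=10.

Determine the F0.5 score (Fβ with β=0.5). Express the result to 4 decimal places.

0.5952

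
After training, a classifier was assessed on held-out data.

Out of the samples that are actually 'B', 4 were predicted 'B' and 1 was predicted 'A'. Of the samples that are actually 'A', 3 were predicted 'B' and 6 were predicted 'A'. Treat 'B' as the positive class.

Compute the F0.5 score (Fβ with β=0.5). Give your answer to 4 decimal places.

Fβ = (1+β²)·TP / ((1+β²)·TP + β²·FN + FP), with β²=1/4
= 1.25·4 / (1.25·4 + 0.25·1 + 3) = 0.6061

0.6061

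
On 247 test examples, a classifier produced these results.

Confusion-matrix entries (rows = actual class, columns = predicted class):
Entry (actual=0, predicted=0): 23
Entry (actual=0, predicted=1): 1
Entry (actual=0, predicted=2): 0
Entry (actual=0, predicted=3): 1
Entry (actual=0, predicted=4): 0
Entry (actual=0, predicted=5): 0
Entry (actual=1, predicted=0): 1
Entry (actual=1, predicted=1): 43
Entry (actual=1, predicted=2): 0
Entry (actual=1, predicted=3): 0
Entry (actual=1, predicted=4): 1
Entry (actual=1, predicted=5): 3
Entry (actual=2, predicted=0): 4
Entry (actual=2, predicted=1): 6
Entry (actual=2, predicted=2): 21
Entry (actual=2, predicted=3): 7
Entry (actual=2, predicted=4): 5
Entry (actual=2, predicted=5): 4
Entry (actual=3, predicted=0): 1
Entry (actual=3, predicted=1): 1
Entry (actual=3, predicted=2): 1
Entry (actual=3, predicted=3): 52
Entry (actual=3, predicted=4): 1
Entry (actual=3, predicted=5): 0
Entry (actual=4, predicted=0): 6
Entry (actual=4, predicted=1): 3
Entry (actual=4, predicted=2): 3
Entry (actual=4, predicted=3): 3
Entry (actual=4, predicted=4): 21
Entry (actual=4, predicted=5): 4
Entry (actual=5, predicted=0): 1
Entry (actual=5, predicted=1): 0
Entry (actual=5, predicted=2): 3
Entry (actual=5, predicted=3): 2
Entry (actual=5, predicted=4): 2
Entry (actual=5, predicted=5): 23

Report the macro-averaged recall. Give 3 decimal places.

0.743

Per-class recall (TP/(TP+FN)):
  0: TP=23, FN=1+0+1+0+0=2 → 23/25 = 0.9200
  1: TP=43, FN=1+0+0+1+3=5 → 43/48 = 0.8958
  2: TP=21, FN=4+6+7+5+4=26 → 21/47 = 0.4468
  3: TP=52, FN=1+1+1+1+0=4 → 52/56 = 0.9286
  4: TP=21, FN=6+3+3+3+4=19 → 21/40 = 0.5250
  5: TP=23, FN=1+0+3+2+2=8 → 23/31 = 0.7419
Macro-recall = mean = (0.9200 + 0.8958 + 0.4468 + 0.9286 + 0.5250 + 0.7419) / 6 = 0.743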